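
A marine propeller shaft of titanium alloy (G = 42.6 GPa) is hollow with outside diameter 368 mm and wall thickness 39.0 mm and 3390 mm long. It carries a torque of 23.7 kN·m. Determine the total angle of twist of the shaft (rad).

0.00171 rad

J = π(d_o⁴ − d_i⁴)/32 = π(0.368⁴ − 0.290⁴)/32 = 1.106×10^-3 m⁴.
θ = T·L/(G·J) = 23700 × 3.39 / (42.6×10⁹ × 1.106×10^-3) = 1.705×10^-3 rad.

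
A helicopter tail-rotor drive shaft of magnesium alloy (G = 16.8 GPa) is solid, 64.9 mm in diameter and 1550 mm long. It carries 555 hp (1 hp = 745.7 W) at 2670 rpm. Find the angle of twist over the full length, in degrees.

4.49°

ω = 2π·2670/60 = 279.6 rad/s, so T = P/ω = 555×745.7 / 279.6 = 1480 N·m.
J = πd⁴/32 = π(0.0649)⁴/32 = 1.742×10^-6 m⁴.
θ = T·L/(G·J) = 1480 × 1.55 / (16.8×10⁹ × 1.742×10^-6) = 0.07841 rad.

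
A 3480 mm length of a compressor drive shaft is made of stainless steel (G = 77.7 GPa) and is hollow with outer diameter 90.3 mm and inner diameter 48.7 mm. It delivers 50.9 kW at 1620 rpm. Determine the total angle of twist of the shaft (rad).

ω = 2π·1620/60 = 169.6 rad/s, so T = P/ω = 50.9×10³ / 169.6 = 300.0 N·m.
J = π(d_o⁴ − d_i⁴)/32 = π(0.0903⁴ − 0.0487⁴)/32 = 5.975×10^-6 m⁴.
θ = T·L/(G·J) = 300.0 × 3.48 / (77.7×10⁹ × 5.975×10^-6) = 2.249×10^-3 rad.

0.00225 rad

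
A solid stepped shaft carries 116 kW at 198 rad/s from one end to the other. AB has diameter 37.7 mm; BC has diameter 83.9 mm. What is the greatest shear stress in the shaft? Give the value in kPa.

55700 kPa

ω = 198 rad/s, so T = P/ω = 116×10³ / 198.0 = 585.9 N·m.
Under the same torque, τ_max = 16T/(πd³) is largest where d is smallest — segment AB (d = 37.7 mm).
τ_max = 16·585.9/(π·(0.0377)³) = 5.569×10^7 Pa.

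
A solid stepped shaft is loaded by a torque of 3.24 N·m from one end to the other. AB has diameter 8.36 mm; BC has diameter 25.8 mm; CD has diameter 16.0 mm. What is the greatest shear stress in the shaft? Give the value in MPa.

28.2 MPa

Under the same torque, τ_max = 16T/(πd³) is largest where d is smallest — segment AB (d = 8.36 mm).
τ_max = 16·3.240/(π·(0.00836)³) = 2.824×10^7 Pa.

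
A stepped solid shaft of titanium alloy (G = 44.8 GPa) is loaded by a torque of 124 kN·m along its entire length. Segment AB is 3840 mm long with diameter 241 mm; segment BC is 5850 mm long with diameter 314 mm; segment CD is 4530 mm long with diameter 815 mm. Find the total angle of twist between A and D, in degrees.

2.83°

J_AB = π(0.241)⁴/32 = 3.31×10^-4 m⁴; J_BC = π(0.314)⁴/32 = 9.54×10^-4 m⁴; J_CD = π(0.815)⁴/32 = 0.0433 m⁴.
θ = (T/G)·Σ L_i/J_i = (124000/44.8×10⁹)·(3.84/3.31×10^-4 + 5.85/9.54×10^-4 + 4.53/0.0433) = 0.04935 rad.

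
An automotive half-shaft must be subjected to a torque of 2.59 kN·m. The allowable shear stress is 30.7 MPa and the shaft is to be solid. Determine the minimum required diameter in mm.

For a solid shaft τ_max = 16T/(πd³), so d = (16T/(π τ_allow))^(1/3) = (16·2590/(π·3.07×10^7))^(1/3) = 0.07546 m.

75.5 mm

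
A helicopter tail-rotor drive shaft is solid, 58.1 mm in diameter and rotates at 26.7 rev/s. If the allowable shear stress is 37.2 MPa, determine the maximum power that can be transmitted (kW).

J = πd⁴/32 = π(0.0581)⁴/32 = 1.119×10^-6 m⁴.
T_max = τ_allow·J/r = 3.72×10^7 × 1.119×10^-6 / 0.0290 = 1433 N·m.
ω = 2π·26.7 = 167.8 rad/s, so P_max = T_max·ω = 2.403×10^5 W.

240 kW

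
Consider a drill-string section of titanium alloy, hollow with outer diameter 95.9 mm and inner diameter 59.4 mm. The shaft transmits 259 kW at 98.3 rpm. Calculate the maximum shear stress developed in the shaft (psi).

24700 psi

ω = 2π·98.3/60 = 10.29 rad/s, so T = P/ω = 259×10³ / 10.29 = 25160 N·m.
J = π(d_o⁴ − d_i⁴)/32 = π(0.0959⁴ − 0.0594⁴)/32 = 7.082×10^-6 m⁴.
τ_max = T·r/J = 25160 × 0.0479 / 7.082×10^-6 = 1.704×10^8 Pa.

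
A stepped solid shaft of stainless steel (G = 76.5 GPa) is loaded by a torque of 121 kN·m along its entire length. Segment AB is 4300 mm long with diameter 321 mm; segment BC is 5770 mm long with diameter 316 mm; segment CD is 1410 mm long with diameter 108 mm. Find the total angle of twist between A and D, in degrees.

10.5°

J_AB = π(0.321)⁴/32 = 1.04×10^-3 m⁴; J_BC = π(0.316)⁴/32 = 9.79×10^-4 m⁴; J_CD = π(0.108)⁴/32 = 1.34×10^-5 m⁴.
θ = (T/G)·Σ L_i/J_i = (121000/76.5×10⁹)·(4.30/1.04×10^-3 + 5.77/9.79×10^-4 + 1.41/1.34×10^-5) = 0.1828 rad.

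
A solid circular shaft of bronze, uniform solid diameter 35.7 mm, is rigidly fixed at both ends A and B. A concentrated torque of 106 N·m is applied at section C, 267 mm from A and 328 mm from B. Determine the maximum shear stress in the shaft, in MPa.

With uniform GJ and both ends fixed, compatibility θ_AC = θ_CB gives T_A·a = T_B·b, together with T_A + T_B = T₀.
T_A = T₀·b/(a+b) = 106.0·328/595.0 = 58.43 N·m; T_B = 47.57 N·m.
τ in each portion: τ_AC = 6.54×10^6 Pa, τ_CB = 5.32×10^6 Pa; maximum is in AC.
τ_max = T_AC·r/J = 58.43·0.0179/1.59×10^-7 = 6.541×10^6 Pa.

6.54 MPa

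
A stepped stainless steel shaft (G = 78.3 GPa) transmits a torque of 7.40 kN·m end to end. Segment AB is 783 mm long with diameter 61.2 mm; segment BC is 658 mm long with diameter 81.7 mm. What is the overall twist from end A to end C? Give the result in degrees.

3.89°

J_AB = π(0.0612)⁴/32 = 1.38×10^-6 m⁴; J_BC = π(0.0817)⁴/32 = 4.37×10^-6 m⁴.
θ = (T/G)·Σ L_i/J_i = (7400/78.3×10⁹)·(0.783/1.38×10^-6 + 0.658/4.37×10^-6) = 0.06795 rad.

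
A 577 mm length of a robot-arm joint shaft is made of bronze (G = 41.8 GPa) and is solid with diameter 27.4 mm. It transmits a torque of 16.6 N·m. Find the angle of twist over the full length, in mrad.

J = πd⁴/32 = π(0.0274)⁴/32 = 5.534×10^-8 m⁴.
θ = T·L/(G·J) = 16.60 × 0.577 / (41.8×10⁹ × 5.534×10^-8) = 4.141×10^-3 rad.

4.14 mrad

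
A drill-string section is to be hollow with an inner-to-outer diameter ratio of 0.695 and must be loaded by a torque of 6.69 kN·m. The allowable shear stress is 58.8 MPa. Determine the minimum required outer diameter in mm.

For a hollow shaft with d_i/d_o = 0.695: τ_max = 16T/(π d_o³ (1−k⁴)), so d_o = [16T/(π τ_allow (1−k⁴))]^(1/3) = [16·6690/(π·5.88×10^7·0.7667)]^(1/3) = 0.09109 m.

91.1 mm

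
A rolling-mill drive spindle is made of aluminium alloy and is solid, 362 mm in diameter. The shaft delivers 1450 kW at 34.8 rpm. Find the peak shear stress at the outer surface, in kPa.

42700 kPa

ω = 2π·34.8/60 = 3.644 rad/s, so T = P/ω = 1450×10³ / 3.644 = 397900 N·m.
J = πd⁴/32 = π(0.362)⁴/32 = 1.686×10^-3 m⁴.
τ_max = T·r/J = 397900 × 0.181 / 1.686×10^-3 = 4.272×10^7 Pa.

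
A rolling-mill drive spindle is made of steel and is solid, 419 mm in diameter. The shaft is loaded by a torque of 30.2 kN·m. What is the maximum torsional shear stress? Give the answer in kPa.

2090 kPa

J = πd⁴/32 = π(0.419)⁴/32 = 3.026×10^-3 m⁴.
τ_max = T·r/J = 30200 × 0.209 / 3.026×10^-3 = 2.091×10^6 Pa.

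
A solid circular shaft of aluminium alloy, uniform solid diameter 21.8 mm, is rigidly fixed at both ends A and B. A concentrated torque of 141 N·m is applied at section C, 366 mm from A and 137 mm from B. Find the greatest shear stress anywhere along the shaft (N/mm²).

With uniform GJ and both ends fixed, compatibility θ_AC = θ_CB gives T_A·a = T_B·b, together with T_A + T_B = T₀.
T_A = T₀·b/(a+b) = 141.0·137/503.0 = 38.40 N·m; T_B = 102.6 N·m.
τ in each portion: τ_AC = 1.89×10^7 Pa, τ_CB = 5.04×10^7 Pa; maximum is in CB.
τ_max = T_CB·r/J = 102.6·0.0109/2.22×10^-8 = 5.044×10^7 Pa.

50.4 N/mm²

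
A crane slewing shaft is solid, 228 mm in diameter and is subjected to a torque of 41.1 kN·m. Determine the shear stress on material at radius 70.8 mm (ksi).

1.59 ksi

J = πd⁴/32 = π(0.228)⁴/32 = 2.653×10^-4 m⁴.
Shear stress varies linearly with radius: τ = T·r/J = 41100 × 0.0708 / 2.653×10^-4 = 1.097×10^7 Pa.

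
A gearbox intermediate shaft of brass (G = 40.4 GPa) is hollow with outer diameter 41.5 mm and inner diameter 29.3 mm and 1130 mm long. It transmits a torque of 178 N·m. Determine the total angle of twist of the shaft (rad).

0.0227 rad

J = π(d_o⁴ − d_i⁴)/32 = π(0.0415⁴ − 0.0293⁴)/32 = 2.188×10^-7 m⁴.
θ = T·L/(G·J) = 178.0 × 1.13 / (40.4×10⁹ × 2.188×10^-7) = 0.02275 rad.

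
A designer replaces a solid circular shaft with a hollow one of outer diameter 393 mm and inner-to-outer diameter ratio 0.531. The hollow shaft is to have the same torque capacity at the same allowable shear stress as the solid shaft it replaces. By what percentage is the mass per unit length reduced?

Equal τ_max and T ⇒ the solid shaft needs d_s³ = d_o³(1−k⁴), so d_s = 393·(1−0.531⁴)^(1/3) = 382.3 mm.
Area ratio A_h/A_s = d_o²(1−k²)/d_s² = (1−k²)/(1−k⁴)^(2/3) = 0.7588.
Mass saving = 1 − 0.7588 = 24.1 %.

24.1 %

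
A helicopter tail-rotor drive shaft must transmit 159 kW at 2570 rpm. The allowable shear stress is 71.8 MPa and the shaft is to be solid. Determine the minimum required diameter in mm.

34.7 mm

ω = 2π·2570/60 = 269.1 rad/s, so T = P/ω = 159×10³ / 269.1 = 590.8 N·m.
For a solid shaft τ_max = 16T/(πd³), so d = (16T/(π τ_allow))^(1/3) = (16·590.8/(π·7.18×10^7))^(1/3) = 0.03473 m.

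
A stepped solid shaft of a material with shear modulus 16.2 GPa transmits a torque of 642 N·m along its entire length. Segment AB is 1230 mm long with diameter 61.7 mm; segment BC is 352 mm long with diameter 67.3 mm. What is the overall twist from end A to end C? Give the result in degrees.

2.36°

J_AB = π(0.0617)⁴/32 = 1.42×10^-6 m⁴; J_BC = π(0.0673)⁴/32 = 2.01×10^-6 m⁴.
θ = (T/G)·Σ L_i/J_i = (642.0/16.2×10⁹)·(1.23/1.42×10^-6 + 0.352/2.01×10^-6) = 0.04119 rad.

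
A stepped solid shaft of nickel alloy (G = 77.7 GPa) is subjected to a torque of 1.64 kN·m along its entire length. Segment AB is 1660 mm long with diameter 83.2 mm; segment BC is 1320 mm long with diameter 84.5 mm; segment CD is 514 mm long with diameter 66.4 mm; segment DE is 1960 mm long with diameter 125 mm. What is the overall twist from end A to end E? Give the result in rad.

0.0204 rad

J_AB = π(0.0832)⁴/32 = 4.70×10^-6 m⁴; J_BC = π(0.0845)⁴/32 = 5.01×10^-6 m⁴; J_CD = π(0.0664)⁴/32 = 1.91×10^-6 m⁴; J_DE = π(0.125)⁴/32 = 2.40×10^-5 m⁴.
θ = (T/G)·Σ L_i/J_i = (1640/77.7×10⁹)·(1.66/4.70×10^-6 + 1.32/5.01×10^-6 + 0.514/1.91×10^-6 + 1.96/2.40×10^-5) = 0.02043 rad.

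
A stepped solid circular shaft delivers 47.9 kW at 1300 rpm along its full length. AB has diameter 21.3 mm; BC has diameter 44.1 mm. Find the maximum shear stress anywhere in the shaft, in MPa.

ω = 2π·1300/60 = 136.1 rad/s, so T = P/ω = 47.9×10³ / 136.1 = 351.9 N·m.
Under the same torque, τ_max = 16T/(πd³) is largest where d is smallest — segment AB (d = 21.3 mm).
τ_max = 16·351.9/(π·(0.0213)³) = 1.854×10^8 Pa.

185 MPa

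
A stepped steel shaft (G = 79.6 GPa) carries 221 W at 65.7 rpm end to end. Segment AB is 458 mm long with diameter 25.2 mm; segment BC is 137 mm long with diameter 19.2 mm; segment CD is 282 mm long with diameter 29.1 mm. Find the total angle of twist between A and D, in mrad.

ω = 2π·65.7/60 = 6.880 rad/s, so T = P/ω = 221 / 6.880 = 32.12 N·m.
J_AB = π(0.0252)⁴/32 = 3.96×10^-8 m⁴; J_BC = π(0.0192)⁴/32 = 1.33×10^-8 m⁴; J_CD = π(0.0291)⁴/32 = 7.04×10^-8 m⁴.
θ = (T/G)·Σ L_i/J_i = (32.12/79.6×10⁹)·(0.458/3.96×10^-8 + 0.137/1.33×10^-8 + 0.282/7.04×10^-8) = 0.01043 rad.

10.4 mrad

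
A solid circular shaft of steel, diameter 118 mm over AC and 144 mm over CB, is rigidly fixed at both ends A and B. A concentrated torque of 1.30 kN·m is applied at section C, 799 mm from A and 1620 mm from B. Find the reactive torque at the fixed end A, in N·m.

621 N·m

Compatibility: T_A·a/J_AC = T_B·b/J_CB with T_A + T_B = T₀.
J_AC = 1.90×10^-5 m⁴, J_CB = 4.22×10^-5 m⁴, so T_A = T₀·(J_AC/a)/((J_AC/a)+(J_CB/b)) = 620.9 N·m, T_B = 679.1 N·m.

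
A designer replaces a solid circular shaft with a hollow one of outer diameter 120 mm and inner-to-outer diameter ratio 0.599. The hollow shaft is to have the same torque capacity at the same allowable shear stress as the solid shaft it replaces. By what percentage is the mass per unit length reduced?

29.7 %

Equal τ_max and T ⇒ the solid shaft needs d_s³ = d_o³(1−k⁴), so d_s = 120·(1−0.599⁴)^(1/3) = 114.6 mm.
Area ratio A_h/A_s = d_o²(1−k²)/d_s² = (1−k²)/(1−k⁴)^(2/3) = 0.7029.
Mass saving = 1 − 0.7029 = 29.7 %.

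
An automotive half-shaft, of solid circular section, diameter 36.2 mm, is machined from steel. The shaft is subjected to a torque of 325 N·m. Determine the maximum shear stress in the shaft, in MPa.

34.9 MPa

J = πd⁴/32 = π(0.0362)⁴/32 = 1.686×10^-7 m⁴.
τ_max = T·r/J = 325.0 × 0.0181 / 1.686×10^-7 = 3.489×10^7 Pa.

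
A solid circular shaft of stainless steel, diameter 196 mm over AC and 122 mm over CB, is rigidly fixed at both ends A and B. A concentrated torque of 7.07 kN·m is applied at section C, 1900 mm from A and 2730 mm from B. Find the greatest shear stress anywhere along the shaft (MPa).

Compatibility: T_A·a/J_AC = T_B·b/J_CB with T_A + T_B = T₀.
J_AC = 1.45×10^-4 m⁴, J_CB = 2.17×10^-5 m⁴, so T_A = T₀·(J_AC/a)/((J_AC/a)+(J_CB/b)) = 6401 N·m, T_B = 668.8 N·m.
τ in each portion: τ_AC = 4.33×10^6 Pa, τ_CB = 1.88×10^6 Pa; maximum is in AC.
τ_max = T_AC·r/J = 6401·0.0980/1.45×10^-4 = 4.330×10^6 Pa.

4.33 MPa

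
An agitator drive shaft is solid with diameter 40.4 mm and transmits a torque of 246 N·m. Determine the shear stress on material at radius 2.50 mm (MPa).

J = πd⁴/32 = π(0.0404)⁴/32 = 2.615×10^-7 m⁴.
Shear stress varies linearly with radius: τ = T·r/J = 246.0 × 0.00250 / 2.615×10^-7 = 2.352×10^6 Pa.

2.35 MPa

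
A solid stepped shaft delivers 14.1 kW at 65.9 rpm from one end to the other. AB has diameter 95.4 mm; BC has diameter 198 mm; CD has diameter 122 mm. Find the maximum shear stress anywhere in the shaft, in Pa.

1.20e7 Pa

ω = 2π·65.9/60 = 6.901 rad/s, so T = P/ω = 14.1×10³ / 6.901 = 2043 N·m.
Under the same torque, τ_max = 16T/(πd³) is largest where d is smallest — segment AB (d = 95.4 mm).
τ_max = 16·2043/(π·(0.0954)³) = 1.198×10^7 Pa.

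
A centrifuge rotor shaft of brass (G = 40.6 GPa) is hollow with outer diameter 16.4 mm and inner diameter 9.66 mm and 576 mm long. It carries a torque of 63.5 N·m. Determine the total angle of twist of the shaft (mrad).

J = π(d_o⁴ − d_i⁴)/32 = π(0.0164⁴ − 0.00966⁴)/32 = 6.247×10^-9 m⁴.
θ = T·L/(G·J) = 63.50 × 0.576 / (40.6×10⁹ × 6.247×10^-9) = 0.1442 rad.

144 mrad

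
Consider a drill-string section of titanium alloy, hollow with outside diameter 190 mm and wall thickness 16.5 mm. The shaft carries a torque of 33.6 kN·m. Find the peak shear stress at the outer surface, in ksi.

6.78 ksi

J = π(d_o⁴ − d_i⁴)/32 = π(0.190⁴ − 0.157⁴)/32 = 6.829×10^-5 m⁴.
τ_max = T·r/J = 33600 × 0.0950 / 6.829×10^-5 = 4.674×10^7 Pa.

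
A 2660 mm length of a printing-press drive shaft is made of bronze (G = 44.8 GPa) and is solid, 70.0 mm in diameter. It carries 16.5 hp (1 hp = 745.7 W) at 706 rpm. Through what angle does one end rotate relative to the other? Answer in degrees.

ω = 2π·706/60 = 73.93 rad/s, so T = P/ω = 16.5×745.7 / 73.93 = 166.4 N·m.
J = πd⁴/32 = π(0.0700)⁴/32 = 2.357×10^-6 m⁴.
θ = T·L/(G·J) = 166.4 × 2.66 / (44.8×10⁹ × 2.357×10^-6) = 4.192×10^-3 rad.

0.240°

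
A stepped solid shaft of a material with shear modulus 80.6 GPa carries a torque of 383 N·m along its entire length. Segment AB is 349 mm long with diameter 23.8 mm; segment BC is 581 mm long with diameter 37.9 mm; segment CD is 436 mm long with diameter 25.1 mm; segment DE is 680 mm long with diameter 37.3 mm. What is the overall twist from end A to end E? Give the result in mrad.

136 mrad

J_AB = π(0.0238)⁴/32 = 3.15×10^-8 m⁴; J_BC = π(0.0379)⁴/32 = 2.03×10^-7 m⁴; J_CD = π(0.0251)⁴/32 = 3.90×10^-8 m⁴; J_DE = π(0.0373)⁴/32 = 1.90×10^-7 m⁴.
θ = (T/G)·Σ L_i/J_i = (383.0/80.6×10⁹)·(0.349/3.15×10^-8 + 0.581/2.03×10^-7 + 0.436/3.90×10^-8 + 0.680/1.90×10^-7) = 0.1364 rad.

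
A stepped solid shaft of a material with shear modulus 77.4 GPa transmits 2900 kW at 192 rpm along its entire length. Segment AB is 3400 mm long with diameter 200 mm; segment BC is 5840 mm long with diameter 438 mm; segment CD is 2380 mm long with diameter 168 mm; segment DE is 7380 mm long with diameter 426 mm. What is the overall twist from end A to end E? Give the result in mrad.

ω = 2π·192/60 = 20.11 rad/s, so T = P/ω = 2900×10³ / 20.11 = 144200 N·m.
J_AB = π(0.200)⁴/32 = 1.57×10^-4 m⁴; J_BC = π(0.438)⁴/32 = 3.61×10^-3 m⁴; J_CD = π(0.168)⁴/32 = 7.82×10^-5 m⁴; J_DE = π(0.426)⁴/32 = 3.23×10^-3 m⁴.
θ = (T/G)·Σ L_i/J_i = (144200/77.4×10⁹)·(3.40/1.57×10^-4 + 5.84/3.61×10^-3 + 2.38/7.82×10^-5 + 7.38/3.23×10^-3) = 0.1043 rad.

104 mrad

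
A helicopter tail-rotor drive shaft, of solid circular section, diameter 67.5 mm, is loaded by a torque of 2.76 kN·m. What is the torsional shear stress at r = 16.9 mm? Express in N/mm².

22.9 N/mm²

J = πd⁴/32 = π(0.0675)⁴/32 = 2.038×10^-6 m⁴.
Shear stress varies linearly with radius: τ = T·r/J = 2760 × 0.0169 / 2.038×10^-6 = 2.289×10^7 Pa.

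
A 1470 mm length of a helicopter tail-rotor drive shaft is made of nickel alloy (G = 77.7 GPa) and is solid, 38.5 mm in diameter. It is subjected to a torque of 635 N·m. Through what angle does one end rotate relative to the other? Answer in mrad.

J = πd⁴/32 = π(0.0385)⁴/32 = 2.157×10^-7 m⁴.
θ = T·L/(G·J) = 635.0 × 1.47 / (77.7×10⁹ × 2.157×10^-7) = 0.05570 rad.

55.7 mrad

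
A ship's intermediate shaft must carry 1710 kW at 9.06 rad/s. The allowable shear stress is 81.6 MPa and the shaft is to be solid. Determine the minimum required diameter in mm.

228 mm

ω = 9.06 rad/s, so T = P/ω = 1710×10³ / 9.060 = 188700 N·m.
For a solid shaft τ_max = 16T/(πd³), so d = (16T/(π τ_allow))^(1/3) = (16·188700/(π·8.16×10^7))^(1/3) = 0.2275 m.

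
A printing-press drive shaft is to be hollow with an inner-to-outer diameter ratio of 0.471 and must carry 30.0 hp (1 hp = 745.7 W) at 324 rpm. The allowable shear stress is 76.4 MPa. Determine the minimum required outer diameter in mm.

35.9 mm

ω = 2π·324/60 = 33.93 rad/s, so T = P/ω = 30.0×745.7 / 33.93 = 659.3 N·m.
For a hollow shaft with d_i/d_o = 0.471: τ_max = 16T/(π d_o³ (1−k⁴)), so d_o = [16T/(π τ_allow (1−k⁴))]^(1/3) = [16·659.3/(π·7.64×10^7·0.9508)]^(1/3) = 0.03589 m.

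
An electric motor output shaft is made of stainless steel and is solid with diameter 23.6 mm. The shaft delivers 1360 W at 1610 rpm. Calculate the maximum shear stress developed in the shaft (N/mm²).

3.13 N/mm²

ω = 2π·1610/60 = 168.6 rad/s, so T = P/ω = 1360 / 168.6 = 8.066 N·m.
J = πd⁴/32 = π(0.0236)⁴/32 = 3.045×10^-8 m⁴.
τ_max = T·r/J = 8.066 × 0.0118 / 3.045×10^-8 = 3.125×10^6 Pa.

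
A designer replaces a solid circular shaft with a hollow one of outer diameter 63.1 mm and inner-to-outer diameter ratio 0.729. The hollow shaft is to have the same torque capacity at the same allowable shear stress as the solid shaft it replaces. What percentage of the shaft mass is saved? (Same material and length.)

41.5 %

Equal τ_max and T ⇒ the solid shaft needs d_s³ = d_o³(1−k⁴), so d_s = 63.1·(1−0.729⁴)^(1/3) = 56.49 mm.
Area ratio A_h/A_s = d_o²(1−k²)/d_s² = (1−k²)/(1−k⁴)^(2/3) = 0.5846.
Mass saving = 1 − 0.5846 = 41.5 %.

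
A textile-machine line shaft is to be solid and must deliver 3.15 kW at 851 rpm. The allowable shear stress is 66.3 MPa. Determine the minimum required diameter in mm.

14.0 mm

ω = 2π·851/60 = 89.12 rad/s, so T = P/ω = 3.15×10³ / 89.12 = 35.35 N·m.
For a solid shaft τ_max = 16T/(πd³), so d = (16T/(π τ_allow))^(1/3) = (16·35.35/(π·6.63×10^7))^(1/3) = 0.01395 m.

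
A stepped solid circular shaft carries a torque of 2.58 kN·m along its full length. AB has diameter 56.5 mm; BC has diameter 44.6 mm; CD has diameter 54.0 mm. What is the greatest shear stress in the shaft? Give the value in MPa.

148 MPa

Under the same torque, τ_max = 16T/(πd³) is largest where d is smallest — segment BC (d = 44.6 mm).
τ_max = 16·2580/(π·(0.0446)³) = 1.481×10^8 Pa.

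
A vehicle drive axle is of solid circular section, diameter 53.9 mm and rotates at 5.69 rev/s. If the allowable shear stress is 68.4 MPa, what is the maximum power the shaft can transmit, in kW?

J = πd⁴/32 = π(0.0539)⁴/32 = 8.286×10^-7 m⁴.
T_max = τ_allow·J/r = 6.84×10^7 × 8.286×10^-7 / 0.0269 = 2103 N·m.
ω = 2π·5.69 = 35.75 rad/s, so P_max = T_max·ω = 7.519×10^4 W.

75.2 kW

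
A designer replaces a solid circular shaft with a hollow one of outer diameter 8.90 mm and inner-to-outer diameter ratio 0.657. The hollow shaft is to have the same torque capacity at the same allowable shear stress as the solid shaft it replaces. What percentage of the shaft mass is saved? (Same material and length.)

Equal τ_max and T ⇒ the solid shaft needs d_s³ = d_o³(1−k⁴), so d_s = 8.90·(1−0.657⁴)^(1/3) = 8.309 mm.
Area ratio A_h/A_s = d_o²(1−k²)/d_s² = (1−k²)/(1−k⁴)^(2/3) = 0.6521.
Mass saving = 1 − 0.6521 = 34.8 %.

34.8 %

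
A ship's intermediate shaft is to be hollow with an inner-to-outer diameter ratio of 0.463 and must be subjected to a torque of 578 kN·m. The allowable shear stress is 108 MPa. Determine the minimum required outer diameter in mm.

For a hollow shaft with d_i/d_o = 0.463: τ_max = 16T/(π d_o³ (1−k⁴)), so d_o = [16T/(π τ_allow (1−k⁴))]^(1/3) = [16·578000/(π·1.08×10^8·0.9540)]^(1/3) = 0.3057 m.

306 mm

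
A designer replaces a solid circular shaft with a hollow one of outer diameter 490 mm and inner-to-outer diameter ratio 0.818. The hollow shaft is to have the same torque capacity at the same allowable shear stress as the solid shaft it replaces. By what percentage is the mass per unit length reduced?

Equal τ_max and T ⇒ the solid shaft needs d_s³ = d_o³(1−k⁴), so d_s = 490·(1−0.818⁴)^(1/3) = 402.0 mm.
Area ratio A_h/A_s = d_o²(1−k²)/d_s² = (1−k²)/(1−k⁴)^(2/3) = 0.4915.
Mass saving = 1 − 0.4915 = 50.8 %.

50.8 %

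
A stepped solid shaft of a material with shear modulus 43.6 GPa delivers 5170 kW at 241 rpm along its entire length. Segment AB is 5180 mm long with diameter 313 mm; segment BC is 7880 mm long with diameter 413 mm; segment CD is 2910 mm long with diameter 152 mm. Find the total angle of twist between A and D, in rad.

ω = 2π·241/60 = 25.24 rad/s, so T = P/ω = 5170×10³ / 25.24 = 204900 N·m.
J_AB = π(0.313)⁴/32 = 9.42×10^-4 m⁴; J_BC = π(0.413)⁴/32 = 2.86×10^-3 m⁴; J_CD = π(0.152)⁴/32 = 5.24×10^-5 m⁴.
θ = (T/G)·Σ L_i/J_i = (204900/43.6×10⁹)·(5.18/9.42×10^-4 + 7.88/2.86×10^-3 + 2.91/5.24×10^-5) = 0.2997 rad.

0.300 rad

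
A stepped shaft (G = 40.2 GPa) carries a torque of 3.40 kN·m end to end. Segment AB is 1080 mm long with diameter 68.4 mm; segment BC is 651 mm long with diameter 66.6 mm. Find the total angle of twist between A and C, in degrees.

J_AB = π(0.0684)⁴/32 = 2.15×10^-6 m⁴; J_BC = π(0.0666)⁴/32 = 1.93×10^-6 m⁴.
θ = (T/G)·Σ L_i/J_i = (3400/40.2×10⁹)·(1.08/2.15×10^-6 + 0.651/1.93×10^-6) = 0.07101 rad.

4.07°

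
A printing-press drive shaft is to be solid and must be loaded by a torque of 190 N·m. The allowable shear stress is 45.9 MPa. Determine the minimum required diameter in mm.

For a solid shaft τ_max = 16T/(πd³), so d = (16T/(π τ_allow))^(1/3) = (16·190.0/(π·4.59×10^7))^(1/3) = 0.02763 m.

27.6 mm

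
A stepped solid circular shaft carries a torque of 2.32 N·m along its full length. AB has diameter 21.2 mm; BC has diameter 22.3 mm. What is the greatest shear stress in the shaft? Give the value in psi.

Under the same torque, τ_max = 16T/(πd³) is largest where d is smallest — segment AB (d = 21.2 mm).
τ_max = 16·2.320/(π·(0.0212)³) = 1.240×10^6 Pa.

180 psi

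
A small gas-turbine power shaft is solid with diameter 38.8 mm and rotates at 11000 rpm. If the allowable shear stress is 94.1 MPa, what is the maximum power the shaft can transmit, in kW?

J = πd⁴/32 = π(0.0388)⁴/32 = 2.225×10^-7 m⁴.
T_max = τ_allow·J/r = 9.41×10^7 × 2.225×10^-7 / 0.0194 = 1079 N·m.
ω = 2π·11000/60 = 1152 rad/s, so P_max = T_max·ω = 1.243×10^6 W.

1240 kW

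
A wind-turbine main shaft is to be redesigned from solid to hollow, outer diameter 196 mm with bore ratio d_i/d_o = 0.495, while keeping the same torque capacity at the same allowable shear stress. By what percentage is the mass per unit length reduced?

21.3 %

Equal τ_max and T ⇒ the solid shaft needs d_s³ = d_o³(1−k⁴), so d_s = 196·(1−0.495⁴)^(1/3) = 192.0 mm.
Area ratio A_h/A_s = d_o²(1−k²)/d_s² = (1−k²)/(1−k⁴)^(2/3) = 0.7868.
Mass saving = 1 − 0.7868 = 21.3 %.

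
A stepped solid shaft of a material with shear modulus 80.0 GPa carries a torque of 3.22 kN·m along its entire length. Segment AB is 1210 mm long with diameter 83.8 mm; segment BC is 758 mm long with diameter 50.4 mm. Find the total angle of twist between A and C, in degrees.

J_AB = π(0.0838)⁴/32 = 4.84×10^-6 m⁴; J_BC = π(0.0504)⁴/32 = 6.33×10^-7 m⁴.
θ = (T/G)·Σ L_i/J_i = (3220/80.0×10⁹)·(1.21/4.84×10^-6 + 0.758/6.33×10^-7) = 0.05822 rad.

3.34°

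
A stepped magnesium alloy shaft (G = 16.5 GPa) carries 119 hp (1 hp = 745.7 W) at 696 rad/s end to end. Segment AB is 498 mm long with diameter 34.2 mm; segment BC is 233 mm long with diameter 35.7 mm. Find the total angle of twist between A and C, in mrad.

39.9 mrad

ω = 696 rad/s, so T = P/ω = 119×745.7 / 696.0 = 127.5 N·m.
J_AB = π(0.0342)⁴/32 = 1.34×10^-7 m⁴; J_BC = π(0.0357)⁴/32 = 1.59×10^-7 m⁴.
θ = (T/G)·Σ L_i/J_i = (127.5/16.5×10⁹)·(0.498/1.34×10^-7 + 0.233/1.59×10^-7) = 0.03994 rad.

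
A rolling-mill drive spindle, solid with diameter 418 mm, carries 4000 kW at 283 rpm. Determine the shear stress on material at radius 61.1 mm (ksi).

0.399 ksi

ω = 2π·283/60 = 29.64 rad/s, so T = P/ω = 4000×10³ / 29.64 = 135000 N·m.
J = πd⁴/32 = π(0.418)⁴/32 = 2.997×10^-3 m⁴.
Shear stress varies linearly with radius: τ = T·r/J = 135000 × 0.0611 / 2.997×10^-3 = 2.752×10^6 Pa.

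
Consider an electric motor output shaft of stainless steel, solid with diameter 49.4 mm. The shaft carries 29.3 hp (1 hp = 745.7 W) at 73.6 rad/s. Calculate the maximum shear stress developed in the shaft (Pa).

1.25e7 Pa

ω = 73.6 rad/s, so T = P/ω = 29.3×745.7 / 73.60 = 296.9 N·m.
J = πd⁴/32 = π(0.0494)⁴/32 = 5.847×10^-7 m⁴.
τ_max = T·r/J = 296.9 × 0.0247 / 5.847×10^-7 = 1.254×10^7 Pa.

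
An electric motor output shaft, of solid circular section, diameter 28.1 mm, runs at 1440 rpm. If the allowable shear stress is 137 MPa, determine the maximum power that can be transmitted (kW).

90.0 kW

J = πd⁴/32 = π(0.0281)⁴/32 = 6.121×10^-8 m⁴.
T_max = τ_allow·J/r = 1.37×10^8 × 6.121×10^-8 / 0.0140 = 596.9 N·m.
ω = 2π·1440/60 = 150.8 rad/s, so P_max = T_max·ω = 9.000×10^4 W.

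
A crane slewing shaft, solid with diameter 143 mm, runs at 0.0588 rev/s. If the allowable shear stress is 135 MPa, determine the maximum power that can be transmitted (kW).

28.6 kW

J = πd⁴/32 = π(0.143)⁴/32 = 4.105×10^-5 m⁴.
T_max = τ_allow·J/r = 1.35×10^8 × 4.105×10^-5 / 0.0715 = 77510 N·m.
ω = 2π·0.0588 = 0.3695 rad/s, so P_max = T_max·ω = 2.864×10^4 W.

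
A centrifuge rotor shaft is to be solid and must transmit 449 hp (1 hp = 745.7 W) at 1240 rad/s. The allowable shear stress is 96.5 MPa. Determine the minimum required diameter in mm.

24.2 mm

ω = 1240 rad/s, so T = P/ω = 449×745.7 / 1240 = 270.0 N·m.
For a solid shaft τ_max = 16T/(πd³), so d = (16T/(π τ_allow))^(1/3) = (16·270.0/(π·9.65×10^7))^(1/3) = 0.02424 m.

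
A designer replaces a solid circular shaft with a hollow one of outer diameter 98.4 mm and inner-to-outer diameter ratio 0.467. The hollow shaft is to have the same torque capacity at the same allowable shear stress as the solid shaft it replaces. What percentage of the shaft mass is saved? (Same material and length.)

Equal τ_max and T ⇒ the solid shaft needs d_s³ = d_o³(1−k⁴), so d_s = 98.4·(1−0.467⁴)^(1/3) = 96.81 mm.
Area ratio A_h/A_s = d_o²(1−k²)/d_s² = (1−k²)/(1−k⁴)^(2/3) = 0.8077.
Mass saving = 1 − 0.8077 = 19.2 %.

19.2 %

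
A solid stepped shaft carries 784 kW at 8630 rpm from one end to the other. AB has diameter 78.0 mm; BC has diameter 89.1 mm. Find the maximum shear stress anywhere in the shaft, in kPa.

ω = 2π·8630/60 = 903.7 rad/s, so T = P/ω = 784×10³ / 903.7 = 867.5 N·m.
Under the same torque, τ_max = 16T/(πd³) is largest where d is smallest — segment AB (d = 78.0 mm).
τ_max = 16·867.5/(π·(0.0780)³) = 9.310×10^6 Pa.

9310 kPa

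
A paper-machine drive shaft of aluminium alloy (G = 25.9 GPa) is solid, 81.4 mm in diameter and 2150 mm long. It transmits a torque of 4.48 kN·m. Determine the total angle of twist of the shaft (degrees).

J = πd⁴/32 = π(0.0814)⁴/32 = 4.310×10^-6 m⁴.
θ = T·L/(G·J) = 4480 × 2.15 / (25.9×10⁹ × 4.310×10^-6) = 0.08628 rad.

4.94°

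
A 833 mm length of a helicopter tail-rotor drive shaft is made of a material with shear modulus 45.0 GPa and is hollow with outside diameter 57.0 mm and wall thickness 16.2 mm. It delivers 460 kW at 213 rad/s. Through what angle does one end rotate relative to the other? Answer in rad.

0.0400 rad

ω = 213 rad/s, so T = P/ω = 460×10³ / 213.0 = 2160 N·m.
J = π(d_o⁴ − d_i⁴)/32 = π(0.0570⁴ − 0.0246⁴)/32 = 1.000×10^-6 m⁴.
θ = T·L/(G·J) = 2160 × 0.833 / (45.0×10⁹ × 1.000×10^-6) = 0.03996 rad.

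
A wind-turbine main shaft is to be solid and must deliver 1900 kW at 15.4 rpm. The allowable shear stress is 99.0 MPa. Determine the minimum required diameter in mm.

ω = 2π·15.4/60 = 1.613 rad/s, so T = P/ω = 1900×10³ / 1.613 = 1.178e6 N·m.
For a solid shaft τ_max = 16T/(πd³), so d = (16T/(π τ_allow))^(1/3) = (16·1.178e6/(π·9.90×10^7))^(1/3) = 0.3928 m.

393 mm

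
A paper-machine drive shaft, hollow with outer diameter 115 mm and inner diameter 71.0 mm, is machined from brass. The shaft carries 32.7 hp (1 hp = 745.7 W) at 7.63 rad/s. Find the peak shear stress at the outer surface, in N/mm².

ω = 7.63 rad/s, so T = P/ω = 32.7×745.7 / 7.630 = 3196 N·m.
J = π(d_o⁴ − d_i⁴)/32 = π(0.115⁴ − 0.0710⁴)/32 = 1.468×10^-5 m⁴.
τ_max = T·r/J = 3196 × 0.0575 / 1.468×10^-5 = 1.252×10^7 Pa.

12.5 N/mm²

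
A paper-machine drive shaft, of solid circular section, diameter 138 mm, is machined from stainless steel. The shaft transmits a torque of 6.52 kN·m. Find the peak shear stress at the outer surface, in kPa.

12600 kPa

J = πd⁴/32 = π(0.138)⁴/32 = 3.561×10^-5 m⁴.
τ_max = T·r/J = 6520 × 0.0690 / 3.561×10^-5 = 1.264×10^7 Pa.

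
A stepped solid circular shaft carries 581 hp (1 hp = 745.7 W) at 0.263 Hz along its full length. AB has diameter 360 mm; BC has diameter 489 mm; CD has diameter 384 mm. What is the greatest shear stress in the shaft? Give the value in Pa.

2.86e7 Pa

ω = 2π·0.263 = 1.652 rad/s, so T = P/ω = 581×745.7 / 1.652 = 262200 N·m.
Under the same torque, τ_max = 16T/(πd³) is largest where d is smallest — segment AB (d = 360 mm).
τ_max = 16·262200/(π·(0.360)³) = 2.862×10^7 Pa.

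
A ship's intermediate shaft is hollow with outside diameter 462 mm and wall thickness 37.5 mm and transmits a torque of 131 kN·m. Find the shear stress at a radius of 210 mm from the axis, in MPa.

J = π(d_o⁴ − d_i⁴)/32 = π(0.462⁴ − 0.387⁴)/32 = 2.271×10^-3 m⁴.
Shear stress varies linearly with radius: τ = T·r/J = 131000 × 0.210 / 2.271×10^-3 = 1.212×10^7 Pa.

12.1 MPa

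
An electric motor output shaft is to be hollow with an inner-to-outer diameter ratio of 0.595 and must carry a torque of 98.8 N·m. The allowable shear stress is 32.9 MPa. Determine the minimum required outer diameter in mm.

For a hollow shaft with d_i/d_o = 0.595: τ_max = 16T/(π d_o³ (1−k⁴)), so d_o = [16T/(π τ_allow (1−k⁴))]^(1/3) = [16·98.80/(π·3.29×10^7·0.8747)]^(1/3) = 0.02596 m.

26.0 mm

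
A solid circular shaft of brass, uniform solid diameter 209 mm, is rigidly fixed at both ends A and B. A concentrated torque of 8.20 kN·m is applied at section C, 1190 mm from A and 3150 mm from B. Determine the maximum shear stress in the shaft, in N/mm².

With uniform GJ and both ends fixed, compatibility θ_AC = θ_CB gives T_A·a = T_B·b, together with T_A + T_B = T₀.
T_A = T₀·b/(a+b) = 8200·3150/4340 = 5952 N·m; T_B = 2248 N·m.
τ in each portion: τ_AC = 3.32×10^6 Pa, τ_CB = 1.25×10^6 Pa; maximum is in AC.
τ_max = T_AC·r/J = 5952·0.104/1.87×10^-4 = 3.320×10^6 Pa.

3.32 N/mm²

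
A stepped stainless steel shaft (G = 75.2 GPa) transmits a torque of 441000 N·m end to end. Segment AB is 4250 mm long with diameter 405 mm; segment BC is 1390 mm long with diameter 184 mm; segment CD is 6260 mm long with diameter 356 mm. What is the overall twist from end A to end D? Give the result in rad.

J_AB = π(0.405)⁴/32 = 2.64×10^-3 m⁴; J_BC = π(0.184)⁴/32 = 1.13×10^-4 m⁴; J_CD = π(0.356)⁴/32 = 1.58×10^-3 m⁴.
θ = (T/G)·Σ L_i/J_i = (441000/75.2×10⁹)·(4.25/2.64×10^-3 + 1.39/1.13×10^-4 + 6.26/1.58×10^-3) = 0.1052 rad.

0.105 rad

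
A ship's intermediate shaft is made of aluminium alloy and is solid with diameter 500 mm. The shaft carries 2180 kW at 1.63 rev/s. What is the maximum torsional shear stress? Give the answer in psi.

ω = 2π·1.63 = 10.24 rad/s, so T = P/ω = 2180×10³ / 10.24 = 212900 N·m.
J = πd⁴/32 = π(0.500)⁴/32 = 6.136×10^-3 m⁴.
τ_max = T·r/J = 212900 × 0.250 / 6.136×10^-3 = 8.673×10^6 Pa.

1260 psi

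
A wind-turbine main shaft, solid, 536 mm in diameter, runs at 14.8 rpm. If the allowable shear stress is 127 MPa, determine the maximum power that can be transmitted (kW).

5950 kW

J = πd⁴/32 = π(0.536)⁴/32 = 8.103×10^-3 m⁴.
T_max = τ_allow·J/r = 1.27×10^8 × 8.103×10^-3 / 0.268 = 3.840e6 N·m.
ω = 2π·14.8/60 = 1.550 rad/s, so P_max = T_max·ω = 5.951×10^6 W.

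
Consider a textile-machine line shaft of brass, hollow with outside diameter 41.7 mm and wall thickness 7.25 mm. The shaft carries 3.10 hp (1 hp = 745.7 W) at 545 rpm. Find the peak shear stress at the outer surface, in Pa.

3.47e6 Pa

ω = 2π·545/60 = 57.07 rad/s, so T = P/ω = 3.10×745.7 / 57.07 = 40.50 N·m.
J = π(d_o⁴ − d_i⁴)/32 = π(0.0417⁴ − 0.0272⁴)/32 = 2.431×10^-7 m⁴.
τ_max = T·r/J = 40.50 × 0.0209 / 2.431×10^-7 = 3.474×10^6 Pa.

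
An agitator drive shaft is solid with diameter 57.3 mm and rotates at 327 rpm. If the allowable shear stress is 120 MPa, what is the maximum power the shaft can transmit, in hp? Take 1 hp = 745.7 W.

J = πd⁴/32 = π(0.0573)⁴/32 = 1.058×10^-6 m⁴.
T_max = τ_allow·J/r = 1.20×10^8 × 1.058×10^-6 / 0.0286 = 4433 N·m.
ω = 2π·327/60 = 34.24 rad/s, so P_max = T_max·ω = 1.518×10^5 W.

204 hp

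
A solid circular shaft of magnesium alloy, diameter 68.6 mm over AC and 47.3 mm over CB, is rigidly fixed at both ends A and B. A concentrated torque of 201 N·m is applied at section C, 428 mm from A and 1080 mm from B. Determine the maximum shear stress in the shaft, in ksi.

0.422 ksi

Compatibility: T_A·a/J_AC = T_B·b/J_CB with T_A + T_B = T₀.
J_AC = 2.17×10^-6 m⁴, J_CB = 4.91×10^-7 m⁴, so T_A = T₀·(J_AC/a)/((J_AC/a)+(J_CB/b)) = 184.5 N·m, T_B = 16.52 N·m.
τ in each portion: τ_AC = 2.91×10^6 Pa, τ_CB = 7.95×10^5 Pa; maximum is in AC.
τ_max = T_AC·r/J = 184.5·0.0343/2.17×10^-6 = 2.910×10^6 Pa.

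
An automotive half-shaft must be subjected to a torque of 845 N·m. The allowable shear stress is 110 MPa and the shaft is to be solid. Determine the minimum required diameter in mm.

33.9 mm

For a solid shaft τ_max = 16T/(πd³), so d = (16T/(π τ_allow))^(1/3) = (16·845.0/(π·1.10×10^8))^(1/3) = 0.03395 m.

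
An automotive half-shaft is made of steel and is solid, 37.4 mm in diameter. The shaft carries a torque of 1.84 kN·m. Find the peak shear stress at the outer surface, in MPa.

179 MPa

J = πd⁴/32 = π(0.0374)⁴/32 = 1.921×10^-7 m⁴.
τ_max = T·r/J = 1840 × 0.0187 / 1.921×10^-7 = 1.791×10^8 Pa.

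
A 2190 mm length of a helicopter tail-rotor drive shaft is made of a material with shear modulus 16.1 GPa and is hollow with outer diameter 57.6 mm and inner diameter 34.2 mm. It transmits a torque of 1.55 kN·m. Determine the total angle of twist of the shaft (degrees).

J = π(d_o⁴ − d_i⁴)/32 = π(0.0576⁴ − 0.0342⁴)/32 = 9.464×10^-7 m⁴.
θ = T·L/(G·J) = 1550 × 2.19 / (16.1×10⁹ × 9.464×10^-7) = 0.2228 rad.

12.8°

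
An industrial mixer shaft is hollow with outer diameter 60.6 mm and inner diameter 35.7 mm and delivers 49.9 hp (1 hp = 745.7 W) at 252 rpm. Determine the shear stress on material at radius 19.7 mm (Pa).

2.39e7 Pa

ω = 2π·252/60 = 26.39 rad/s, so T = P/ω = 49.9×745.7 / 26.39 = 1410 N·m.
J = π(d_o⁴ − d_i⁴)/32 = π(0.0606⁴ − 0.0357⁴)/32 = 1.165×10^-6 m⁴.
Shear stress varies linearly with radius: τ = T·r/J = 1410 × 0.0197 / 1.165×10^-6 = 2.385×10^7 Pa.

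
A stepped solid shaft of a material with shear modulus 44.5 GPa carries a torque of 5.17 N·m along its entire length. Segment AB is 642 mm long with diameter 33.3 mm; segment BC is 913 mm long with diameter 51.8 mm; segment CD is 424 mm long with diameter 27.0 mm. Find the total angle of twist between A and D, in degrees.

J_AB = π(0.0333)⁴/32 = 1.21×10^-7 m⁴; J_BC = π(0.0518)⁴/32 = 7.07×10^-7 m⁴; J_CD = π(0.0270)⁴/32 = 5.22×10^-8 m⁴.
θ = (T/G)·Σ L_i/J_i = (5.170/44.5×10⁹)·(0.642/1.21×10^-7 + 0.913/7.07×10^-7 + 0.424/5.22×10^-8) = 1.712×10^-3 rad.

0.0981°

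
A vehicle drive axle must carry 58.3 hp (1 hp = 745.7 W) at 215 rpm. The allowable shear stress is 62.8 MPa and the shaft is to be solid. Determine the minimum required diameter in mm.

53.9 mm

ω = 2π·215/60 = 22.51 rad/s, so T = P/ω = 58.3×745.7 / 22.51 = 1931 N·m.
For a solid shaft τ_max = 16T/(πd³), so d = (16T/(π τ_allow))^(1/3) = (16·1931/(π·6.28×10^7))^(1/3) = 0.05390 m.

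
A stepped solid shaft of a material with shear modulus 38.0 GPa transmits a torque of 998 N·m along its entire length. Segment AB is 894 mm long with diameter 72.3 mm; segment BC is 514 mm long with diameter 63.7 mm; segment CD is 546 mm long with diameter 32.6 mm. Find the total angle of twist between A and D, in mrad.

J_AB = π(0.0723)⁴/32 = 2.68×10^-6 m⁴; J_BC = π(0.0637)⁴/32 = 1.62×10^-6 m⁴; J_CD = π(0.0326)⁴/32 = 1.11×10^-7 m⁴.
θ = (T/G)·Σ L_i/J_i = (998.0/38.0×10⁹)·(0.894/2.68×10^-6 + 0.514/1.62×10^-6 + 0.546/1.11×10^-7) = 0.1464 rad.

146 mrad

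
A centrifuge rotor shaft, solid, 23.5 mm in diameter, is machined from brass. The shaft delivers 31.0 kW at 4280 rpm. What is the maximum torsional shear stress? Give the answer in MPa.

27.1 MPa

ω = 2π·4280/60 = 448.2 rad/s, so T = P/ω = 31.0×10³ / 448.2 = 69.17 N·m.
J = πd⁴/32 = π(0.0235)⁴/32 = 2.994×10^-8 m⁴.
τ_max = T·r/J = 69.17 × 0.0118 / 2.994×10^-8 = 2.714×10^7 Pa.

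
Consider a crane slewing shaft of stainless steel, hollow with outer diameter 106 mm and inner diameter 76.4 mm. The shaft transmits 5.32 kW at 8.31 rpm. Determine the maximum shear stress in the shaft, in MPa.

ω = 2π·8.31/60 = 0.8702 rad/s, so T = P/ω = 5.32×10³ / 0.8702 = 6113 N·m.
J = π(d_o⁴ − d_i⁴)/32 = π(0.106⁴ − 0.0764⁴)/32 = 9.050×10^-6 m⁴.
τ_max = T·r/J = 6113 × 0.0530 / 9.050×10^-6 = 3.580×10^7 Pa.

35.8 MPa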